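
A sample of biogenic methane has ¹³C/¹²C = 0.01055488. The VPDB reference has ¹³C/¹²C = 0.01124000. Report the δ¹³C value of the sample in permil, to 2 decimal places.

δ¹³C = (R_sample / R_standard − 1) × 1000
R_sample / R_standard = 0.01055488 / 0.01124000 = 0.939046
δ¹³C = (0.939046 − 1) × 1000 = -60.954 permil

-60.95 permil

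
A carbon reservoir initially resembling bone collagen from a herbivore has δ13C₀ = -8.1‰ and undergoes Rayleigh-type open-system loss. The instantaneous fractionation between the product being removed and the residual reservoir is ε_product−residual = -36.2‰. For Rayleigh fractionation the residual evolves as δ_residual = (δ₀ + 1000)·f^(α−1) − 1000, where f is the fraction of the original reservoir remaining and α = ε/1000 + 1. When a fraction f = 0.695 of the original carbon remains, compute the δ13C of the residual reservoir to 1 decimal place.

Rayleigh residual: δ_res = (δ₀ + 1000)·f^(α−1) − 1000
α = ε/1000 + 1 = 0.96380, so α − 1 = -0.03620
f^(α−1) = 0.695^(-0.03620) = 1.013258
δ_res = (-8.1 + 1000) × 1.013258 − 1000 = 1005.051 − 1000 = 5.05‰

5.1‰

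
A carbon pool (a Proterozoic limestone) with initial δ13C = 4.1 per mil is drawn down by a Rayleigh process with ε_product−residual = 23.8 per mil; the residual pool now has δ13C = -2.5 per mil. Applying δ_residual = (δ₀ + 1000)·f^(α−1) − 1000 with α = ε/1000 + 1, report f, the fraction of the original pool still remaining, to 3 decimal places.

α − 1 = ε/1000 = 0.0238
(δ_res + 1000)/(δ₀ + 1000) = (-2.5 + 1000)/(4.1 + 1000) = 997.5/1004.1 = 0.993427
f = 0.993427^(1/0.0238) = exp(ln(0.993427)/0.0238) = exp(-0.00659/0.0238)
f = exp(-0.2771) = 0.7580

0.758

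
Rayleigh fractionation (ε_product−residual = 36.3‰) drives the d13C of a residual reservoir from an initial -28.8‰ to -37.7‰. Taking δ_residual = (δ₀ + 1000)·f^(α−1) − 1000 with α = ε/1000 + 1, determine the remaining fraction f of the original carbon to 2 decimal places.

0.78

α − 1 = ε/1000 = 0.0363
(δ_res + 1000)/(δ₀ + 1000) = (-37.7 + 1000)/(-28.8 + 1000) = 962.3/971.2 = 0.990836
f = 0.990836^(1/0.0363) = exp(ln(0.990836)/0.0363) = exp(-0.00921/0.0363)
f = exp(-0.2536) = 0.7760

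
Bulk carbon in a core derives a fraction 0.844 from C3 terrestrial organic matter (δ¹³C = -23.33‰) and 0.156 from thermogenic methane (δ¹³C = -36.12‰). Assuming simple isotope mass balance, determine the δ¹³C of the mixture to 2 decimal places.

δ_mix = f_A·δ_A + f_B·δ_B
δ_mix = 0.844 × (-23.33) + 0.156 × (-36.12)
δ_mix = -19.691 + -5.635 = -25.325‰

-25.33‰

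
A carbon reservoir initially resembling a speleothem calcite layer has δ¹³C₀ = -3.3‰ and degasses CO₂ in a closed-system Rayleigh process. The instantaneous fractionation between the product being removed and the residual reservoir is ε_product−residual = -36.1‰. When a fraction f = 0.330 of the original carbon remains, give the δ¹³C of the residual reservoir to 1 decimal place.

37.4‰

Rayleigh residual: δ_res = (δ₀ + 1000)·f^(α−1) − 1000
α = ε/1000 + 1 = 0.96390, so α − 1 = -0.03610
f^(α−1) = 0.330^(-0.03610) = 1.040834
δ_res = (-3.3 + 1000) × 1.040834 − 1000 = 1037.400 − 1000 = 37.40‰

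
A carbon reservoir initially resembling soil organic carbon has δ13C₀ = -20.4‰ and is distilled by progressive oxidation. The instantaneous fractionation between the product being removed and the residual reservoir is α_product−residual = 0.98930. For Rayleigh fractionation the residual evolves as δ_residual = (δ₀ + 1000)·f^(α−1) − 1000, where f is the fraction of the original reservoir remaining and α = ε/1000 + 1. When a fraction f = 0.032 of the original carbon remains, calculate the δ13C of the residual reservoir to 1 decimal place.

16.4‰

Rayleigh residual: δ_res = (δ₀ + 1000)·f^(α−1) − 1000
α − 1 = -0.01070
f^(α−1) = 0.032^(-0.01070) = 1.037516
δ_res = (-20.4 + 1000) × 1.037516 − 1000 = 1016.351 − 1000 = 16.35‰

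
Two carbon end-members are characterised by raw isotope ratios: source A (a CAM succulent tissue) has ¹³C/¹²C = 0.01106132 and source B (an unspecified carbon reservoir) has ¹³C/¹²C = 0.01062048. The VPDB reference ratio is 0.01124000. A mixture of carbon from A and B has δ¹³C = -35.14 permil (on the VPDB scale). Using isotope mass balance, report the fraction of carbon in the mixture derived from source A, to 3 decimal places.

δ_A = (0.01106132/0.01124000 − 1)×1000 = (0.984103 − 1)×1000 = -15.897 permil
δ_B = (0.01062048/0.01124000 − 1)×1000 = (0.944883 − 1)×1000 = -55.117 permil
f_A = (δ_mix − δ_B)/(δ_A − δ_B) = (-35.14 − (-55.117))/(-15.897 − (-55.117))
f_A = 19.977 / 39.221 = 0.5094

0.509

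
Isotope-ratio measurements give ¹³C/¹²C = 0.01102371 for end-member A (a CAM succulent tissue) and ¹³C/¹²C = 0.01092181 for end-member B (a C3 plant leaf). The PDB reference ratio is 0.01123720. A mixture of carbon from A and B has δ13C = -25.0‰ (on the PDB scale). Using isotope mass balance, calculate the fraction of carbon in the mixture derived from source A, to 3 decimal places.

0.338

δ_A = (0.01102371/0.01123720 − 1)×1000 = (0.981001 − 1)×1000 = -18.999‰
δ_B = (0.01092181/0.01123720 − 1)×1000 = (0.971933 − 1)×1000 = -28.067‰
f_A = (δ_mix − δ_B)/(δ_A − δ_B) = (-25.0 − (-28.067))/(-18.999 − (-28.067))
f_A = 3.067 / 9.068 = 0.3382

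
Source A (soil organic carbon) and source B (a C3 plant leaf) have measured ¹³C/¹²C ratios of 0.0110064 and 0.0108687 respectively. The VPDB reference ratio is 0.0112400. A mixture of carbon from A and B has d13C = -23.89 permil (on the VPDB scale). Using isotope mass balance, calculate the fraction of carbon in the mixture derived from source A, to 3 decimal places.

δ_A = (0.0110064/0.0112400 − 1)×1000 = (0.979217 − 1)×1000 = -20.783 permil
δ_B = (0.0108687/0.0112400 − 1)×1000 = (0.966966 − 1)×1000 = -33.034 permil
f_A = (δ_mix − δ_B)/(δ_A − δ_B) = (-23.89 − (-33.034))/(-20.783 − (-33.034))
f_A = 9.144 / 12.251 = 0.7464

0.746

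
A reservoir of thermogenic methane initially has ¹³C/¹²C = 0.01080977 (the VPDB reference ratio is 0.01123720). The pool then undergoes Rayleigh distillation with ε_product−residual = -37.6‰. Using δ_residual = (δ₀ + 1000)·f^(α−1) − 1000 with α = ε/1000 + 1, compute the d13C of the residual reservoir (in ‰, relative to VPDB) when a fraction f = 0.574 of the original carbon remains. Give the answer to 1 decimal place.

-17.7‰

δ₀ = (0.01080977/0.01123720 − 1)×1000 = (0.961963 − 1)×1000 = -38.037‰
α − 1 = ε/1000 = -0.0376
f^(α−1) = 0.574^(-0.0376) = 1.021092
δ_res = (-38.037 + 1000) × 1.021092 − 1000 = 982.253 − 1000 = -17.75‰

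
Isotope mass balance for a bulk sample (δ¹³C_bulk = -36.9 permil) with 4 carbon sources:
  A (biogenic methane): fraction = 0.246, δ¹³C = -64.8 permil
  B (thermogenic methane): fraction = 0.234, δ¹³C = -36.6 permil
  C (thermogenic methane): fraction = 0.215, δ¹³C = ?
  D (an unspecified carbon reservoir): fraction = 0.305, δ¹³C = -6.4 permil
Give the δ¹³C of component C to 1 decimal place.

-48.6 permil

Isotope mass balance: δ_bulk = Σ fᵢ·δᵢ.
-36.9 = 0.246×(-64.8) + 0.234×(-36.6) + 0.215×δ_C + 0.305×(-6.4)
0.215·δ_C = -36.9 − (-26.457) = -10.443
δ_C = -10.443 / 0.215 = -48.57 permil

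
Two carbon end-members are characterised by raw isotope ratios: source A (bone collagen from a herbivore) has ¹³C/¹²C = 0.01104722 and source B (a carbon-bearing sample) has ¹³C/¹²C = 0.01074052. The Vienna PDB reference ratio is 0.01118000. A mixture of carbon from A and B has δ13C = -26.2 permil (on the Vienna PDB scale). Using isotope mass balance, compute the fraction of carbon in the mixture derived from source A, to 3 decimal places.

0.478

δ_A = (0.01104722/0.01118000 − 1)×1000 = (0.988123 − 1)×1000 = -11.877 permil
δ_B = (0.01074052/0.01118000 − 1)×1000 = (0.960691 − 1)×1000 = -39.309 permil
f_A = (δ_mix − δ_B)/(δ_A − δ_B) = (-26.2 − (-39.309))/(-11.877 − (-39.309))
f_A = 13.109 / 27.433 = 0.4779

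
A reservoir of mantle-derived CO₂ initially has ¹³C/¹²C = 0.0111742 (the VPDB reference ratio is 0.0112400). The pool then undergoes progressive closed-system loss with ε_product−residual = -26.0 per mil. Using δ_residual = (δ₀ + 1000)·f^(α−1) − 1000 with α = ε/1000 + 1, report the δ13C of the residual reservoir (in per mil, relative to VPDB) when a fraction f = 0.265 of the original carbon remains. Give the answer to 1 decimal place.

29.1 per mil

δ₀ = (0.0111742/0.0112400 − 1)×1000 = (0.994146 − 1)×1000 = -5.854 per mil
α − 1 = ε/1000 = -0.0260
f^(α−1) = 0.265^(-0.0260) = 1.035132
δ_res = (-5.854 + 1000) × 1.035132 − 1000 = 1029.072 − 1000 = 29.07 per mil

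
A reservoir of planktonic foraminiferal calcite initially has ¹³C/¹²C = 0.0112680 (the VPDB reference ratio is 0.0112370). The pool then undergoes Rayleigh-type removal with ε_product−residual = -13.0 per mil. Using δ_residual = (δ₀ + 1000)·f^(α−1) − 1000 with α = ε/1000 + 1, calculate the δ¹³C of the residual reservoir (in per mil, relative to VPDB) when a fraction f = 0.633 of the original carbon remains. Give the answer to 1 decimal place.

8.7 per mil

δ₀ = (0.0112680/0.0112370 − 1)×1000 = (1.002759 − 1)×1000 = 2.759 per mil
α − 1 = ε/1000 = -0.0130
f^(α−1) = 0.633^(-0.0130) = 1.005962
δ_res = (2.759 + 1000) × 1.005962 − 1000 = 1008.738 − 1000 = 8.74 per mil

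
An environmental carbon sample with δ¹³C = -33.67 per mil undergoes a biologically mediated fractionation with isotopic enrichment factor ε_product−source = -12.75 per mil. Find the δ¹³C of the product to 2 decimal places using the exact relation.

-45.99 per mil

To first order, δ_product ≈ δ_source + ε = -46.42 per mil.
Exactly, δ_product = (δ_source + 1000)·(ε/1000 + 1) − 1000.
δ_product = (-33.67 + 1000) × (-12.75/1000 + 1) − 1000
δ_product = -45.991 per mil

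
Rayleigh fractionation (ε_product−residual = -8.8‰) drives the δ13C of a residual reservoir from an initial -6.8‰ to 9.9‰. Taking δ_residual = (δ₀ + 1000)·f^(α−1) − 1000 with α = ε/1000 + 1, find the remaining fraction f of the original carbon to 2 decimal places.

0.15

α − 1 = ε/1000 = -0.0088
(δ_res + 1000)/(δ₀ + 1000) = (9.9 + 1000)/(-6.8 + 1000) = 1009.9/993.2 = 1.016814
f = 1.016814^(1/-0.0088) = exp(ln(1.016814)/-0.0088) = exp(0.01667/-0.0088)
f = exp(-1.8948) = 0.1503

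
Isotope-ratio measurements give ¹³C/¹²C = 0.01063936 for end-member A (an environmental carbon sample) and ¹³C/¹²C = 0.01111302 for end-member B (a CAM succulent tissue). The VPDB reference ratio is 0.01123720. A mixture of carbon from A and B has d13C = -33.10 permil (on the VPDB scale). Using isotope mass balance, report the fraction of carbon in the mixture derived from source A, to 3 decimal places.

0.523

δ_A = (0.01063936/0.01123720 − 1)×1000 = (0.946798 − 1)×1000 = -53.202 permil
δ_B = (0.01111302/0.01123720 − 1)×1000 = (0.988949 − 1)×1000 = -11.051 permil
f_A = (δ_mix − δ_B)/(δ_A − δ_B) = (-33.10 − (-11.051))/(-53.202 − (-11.051))
f_A = -22.049 / -42.151 = 0.5231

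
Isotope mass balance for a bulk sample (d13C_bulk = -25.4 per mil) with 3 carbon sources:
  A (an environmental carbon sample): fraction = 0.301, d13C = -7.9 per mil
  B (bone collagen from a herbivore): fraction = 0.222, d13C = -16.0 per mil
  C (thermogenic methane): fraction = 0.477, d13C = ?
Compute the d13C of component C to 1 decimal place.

-40.8 per mil

Isotope mass balance: δ_bulk = Σ fᵢ·δᵢ.
-25.4 = 0.301×(-7.9) + 0.222×(-16.0) + 0.477×δ_C
0.477·δ_C = -25.4 − (-5.930) = -19.470
δ_C = -19.470 / 0.477 = -40.82 per mil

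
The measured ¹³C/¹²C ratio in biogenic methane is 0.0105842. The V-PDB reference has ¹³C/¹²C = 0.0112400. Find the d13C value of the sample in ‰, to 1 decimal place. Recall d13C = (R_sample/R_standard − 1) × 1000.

d13C = (R_sample / R_standard − 1) × 1000
R_sample / R_standard = 0.0105842 / 0.0112400 = 0.941655
d13C = (0.941655 − 1) × 1000 = -58.35‰

-58.3‰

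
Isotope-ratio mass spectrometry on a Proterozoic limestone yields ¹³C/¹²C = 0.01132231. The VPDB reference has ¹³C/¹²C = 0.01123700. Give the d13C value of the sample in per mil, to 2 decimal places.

d13C = (R_sample / R_standard − 1) × 1000
R_sample / R_standard = 0.01132231 / 0.01123700 = 1.007592
d13C = (1.007592 − 1) × 1000 = 7.592 per mil

7.59 per mil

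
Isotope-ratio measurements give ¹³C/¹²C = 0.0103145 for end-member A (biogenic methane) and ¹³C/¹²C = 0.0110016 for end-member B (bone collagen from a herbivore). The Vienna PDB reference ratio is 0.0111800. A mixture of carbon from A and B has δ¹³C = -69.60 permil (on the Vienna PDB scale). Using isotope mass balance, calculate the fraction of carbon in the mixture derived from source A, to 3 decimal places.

δ_A = (0.0103145/0.0111800 − 1)×1000 = (0.922585 − 1)×1000 = -77.415 permil
δ_B = (0.0110016/0.0111800 − 1)×1000 = (0.984043 − 1)×1000 = -15.957 permil
f_A = (δ_mix − δ_B)/(δ_A − δ_B) = (-69.60 − (-15.957))/(-77.415 − (-15.957))
f_A = -53.643 / -61.458 = 0.8728

0.873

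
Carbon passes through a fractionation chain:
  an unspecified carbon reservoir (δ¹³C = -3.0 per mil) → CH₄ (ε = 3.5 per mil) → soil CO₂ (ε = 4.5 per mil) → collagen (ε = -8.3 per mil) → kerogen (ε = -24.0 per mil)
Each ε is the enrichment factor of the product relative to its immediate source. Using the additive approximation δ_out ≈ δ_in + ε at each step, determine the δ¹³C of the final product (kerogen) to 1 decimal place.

-27.3 per mil

step 1: δ ≈ -3.0 + (3.5) = 0.5 per mil
step 2: δ ≈ 0.5 + (4.5) = 5.0 per mil
step 3: δ ≈ 5.0 + (-8.3) = -3.3 per mil
step 4: δ ≈ -3.3 + (-24.0) = -27.3 per mil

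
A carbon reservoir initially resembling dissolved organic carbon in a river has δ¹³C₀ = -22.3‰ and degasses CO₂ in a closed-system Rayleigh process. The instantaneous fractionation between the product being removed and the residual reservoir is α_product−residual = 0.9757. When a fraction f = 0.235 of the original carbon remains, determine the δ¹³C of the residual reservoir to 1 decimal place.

12.7‰

Rayleigh residual: δ_res = (δ₀ + 1000)·f^(α−1) − 1000
α − 1 = -0.02430
f^(α−1) = 0.235^(-0.02430) = 1.035817
δ_res = (-22.3 + 1000) × 1.035817 − 1000 = 1012.718 − 1000 = 12.72‰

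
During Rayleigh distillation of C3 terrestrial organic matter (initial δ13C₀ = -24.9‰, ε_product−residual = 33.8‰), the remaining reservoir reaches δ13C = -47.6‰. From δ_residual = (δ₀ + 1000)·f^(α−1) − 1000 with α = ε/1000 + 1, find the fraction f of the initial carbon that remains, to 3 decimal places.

α − 1 = ε/1000 = 0.0338
(δ_res + 1000)/(δ₀ + 1000) = (-47.6 + 1000)/(-24.9 + 1000) = 952.4/975.1 = 0.976720
f = 0.976720^(1/0.0338) = exp(ln(0.976720)/0.0338) = exp(-0.02355/0.0338)
f = exp(-0.6969) = 0.4981

0.498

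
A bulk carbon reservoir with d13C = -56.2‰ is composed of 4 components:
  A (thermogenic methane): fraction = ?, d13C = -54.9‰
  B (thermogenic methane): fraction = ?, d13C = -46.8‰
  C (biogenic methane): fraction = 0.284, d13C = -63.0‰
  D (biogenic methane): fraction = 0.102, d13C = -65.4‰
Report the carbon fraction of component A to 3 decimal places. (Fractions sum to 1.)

0.358

Let f_A and f_B be the unknown fractions; fractions sum to 1 so f_A + f_B = 0.614.
Mass balance: Σ fᵢ·δᵢ = δ_bulk ⇒ f_A·(-54.9) + f_B·(-46.8) = -56.2 − (-24.563) = -31.637
Substitute f_B = 0.614 − f_A:
f_A·(-54.9 − -46.8) = -31.637 − 0.614×(-46.8) = -2.902
f_A = -2.902 / -8.1 = 0.3583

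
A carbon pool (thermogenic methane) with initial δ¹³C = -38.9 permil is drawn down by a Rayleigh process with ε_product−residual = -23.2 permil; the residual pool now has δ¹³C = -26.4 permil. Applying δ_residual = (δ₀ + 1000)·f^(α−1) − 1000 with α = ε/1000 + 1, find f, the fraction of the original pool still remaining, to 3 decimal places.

0.573

α − 1 = ε/1000 = -0.0232
(δ_res + 1000)/(δ₀ + 1000) = (-26.4 + 1000)/(-38.9 + 1000) = 973.6/961.1 = 1.013006
f = 1.013006^(1/-0.0232) = exp(ln(1.013006)/-0.0232) = exp(0.01292/-0.0232)
f = exp(-0.5570) = 0.5729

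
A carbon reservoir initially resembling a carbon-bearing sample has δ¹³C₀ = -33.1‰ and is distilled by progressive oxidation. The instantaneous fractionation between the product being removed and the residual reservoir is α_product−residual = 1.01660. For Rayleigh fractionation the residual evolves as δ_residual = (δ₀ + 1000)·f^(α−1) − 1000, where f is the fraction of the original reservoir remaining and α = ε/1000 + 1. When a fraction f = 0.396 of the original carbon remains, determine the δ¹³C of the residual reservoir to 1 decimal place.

Rayleigh residual: δ_res = (δ₀ + 1000)·f^(α−1) − 1000
α − 1 = 0.01660
f^(α−1) = 0.396^(0.01660) = 0.984740
δ_res = (-33.1 + 1000) × 0.984740 − 1000 = 952.145 − 1000 = -47.85‰

-47.9‰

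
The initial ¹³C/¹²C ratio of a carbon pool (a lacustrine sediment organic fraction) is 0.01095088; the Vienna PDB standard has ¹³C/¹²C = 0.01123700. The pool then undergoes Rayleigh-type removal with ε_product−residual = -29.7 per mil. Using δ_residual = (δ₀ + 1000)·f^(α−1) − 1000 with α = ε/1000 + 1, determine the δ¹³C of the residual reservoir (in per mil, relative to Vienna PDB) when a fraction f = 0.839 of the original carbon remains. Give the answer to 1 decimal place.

-20.4 per mil

δ₀ = (0.01095088/0.01123700 − 1)×1000 = (0.974538 − 1)×1000 = -25.462 per mil
α − 1 = ε/1000 = -0.0297
f^(α−1) = 0.839^(-0.0297) = 1.005227
δ_res = (-25.462 + 1000) × 1.005227 − 1000 = 979.632 − 1000 = -20.37 per mil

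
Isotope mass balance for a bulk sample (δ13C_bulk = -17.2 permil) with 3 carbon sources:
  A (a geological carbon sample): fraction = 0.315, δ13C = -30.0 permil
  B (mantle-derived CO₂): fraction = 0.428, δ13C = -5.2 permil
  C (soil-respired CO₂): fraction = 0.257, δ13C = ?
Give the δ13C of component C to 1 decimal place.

Isotope mass balance: δ_bulk = Σ fᵢ·δᵢ.
-17.2 = 0.315×(-30.0) + 0.428×(-5.2) + 0.257×δ_C
0.257·δ_C = -17.2 − (-11.676) = -5.524
δ_C = -5.524 / 0.257 = -21.50 permil

-21.5 permil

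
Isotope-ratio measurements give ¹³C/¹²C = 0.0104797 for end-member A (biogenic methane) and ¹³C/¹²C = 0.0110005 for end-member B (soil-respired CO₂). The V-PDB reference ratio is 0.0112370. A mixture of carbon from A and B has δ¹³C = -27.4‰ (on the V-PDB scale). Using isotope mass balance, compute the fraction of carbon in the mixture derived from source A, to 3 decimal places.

0.137

δ_A = (0.0104797/0.0112370 − 1)×1000 = (0.932607 − 1)×1000 = -67.393‰
δ_B = (0.0110005/0.0112370 − 1)×1000 = (0.978953 − 1)×1000 = -21.047‰
f_A = (δ_mix − δ_B)/(δ_A − δ_B) = (-27.4 − (-21.047))/(-67.393 − (-21.047))
f_A = -6.353 / -46.347 = 0.1371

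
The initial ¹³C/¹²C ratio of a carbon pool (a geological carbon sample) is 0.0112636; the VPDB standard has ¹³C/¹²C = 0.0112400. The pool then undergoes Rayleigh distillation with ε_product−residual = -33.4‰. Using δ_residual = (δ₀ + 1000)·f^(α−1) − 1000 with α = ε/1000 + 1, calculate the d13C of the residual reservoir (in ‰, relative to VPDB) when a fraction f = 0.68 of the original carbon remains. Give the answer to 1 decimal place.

δ₀ = (0.0112636/0.0112400 − 1)×1000 = (1.002100 − 1)×1000 = 2.100‰
α − 1 = ε/1000 = -0.0334
f^(α−1) = 0.68^(-0.0334) = 1.012964
δ_res = (2.100 + 1000) × 1.012964 − 1000 = 1015.091 − 1000 = 15.09‰

15.1‰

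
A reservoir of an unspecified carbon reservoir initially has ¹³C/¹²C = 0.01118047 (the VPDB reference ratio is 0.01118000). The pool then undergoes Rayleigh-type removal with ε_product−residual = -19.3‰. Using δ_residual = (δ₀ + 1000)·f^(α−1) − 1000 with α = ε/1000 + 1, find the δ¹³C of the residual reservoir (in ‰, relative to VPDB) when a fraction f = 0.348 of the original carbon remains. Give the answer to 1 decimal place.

20.6‰

δ₀ = (0.01118047/0.01118000 − 1)×1000 = (1.000042 − 1)×1000 = 0.042‰
α − 1 = ε/1000 = -0.0193
f^(α−1) = 0.348^(-0.0193) = 1.020581
δ_res = (0.042 + 1000) × 1.020581 − 1000 = 1020.624 − 1000 = 20.62‰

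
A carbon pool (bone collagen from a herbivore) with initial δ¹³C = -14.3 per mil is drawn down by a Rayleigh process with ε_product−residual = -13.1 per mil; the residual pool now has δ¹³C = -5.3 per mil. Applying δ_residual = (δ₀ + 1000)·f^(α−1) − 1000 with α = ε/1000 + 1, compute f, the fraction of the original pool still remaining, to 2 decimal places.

0.50

α − 1 = ε/1000 = -0.0131
(δ_res + 1000)/(δ₀ + 1000) = (-5.3 + 1000)/(-14.3 + 1000) = 994.7/985.7 = 1.009131
f = 1.009131^(1/-0.0131) = exp(ln(1.009131)/-0.0131) = exp(0.00909/-0.0131)
f = exp(-0.6938) = 0.4997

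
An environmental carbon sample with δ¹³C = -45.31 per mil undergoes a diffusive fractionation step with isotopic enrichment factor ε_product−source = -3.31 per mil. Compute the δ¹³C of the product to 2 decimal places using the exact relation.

Exactly, δ_product = (δ_source + 1000)·(ε/1000 + 1) − 1000.
δ_product = (-45.31 + 1000) × (-3.31/1000 + 1) − 1000
δ_product = -48.470 per mil

-48.47 per mil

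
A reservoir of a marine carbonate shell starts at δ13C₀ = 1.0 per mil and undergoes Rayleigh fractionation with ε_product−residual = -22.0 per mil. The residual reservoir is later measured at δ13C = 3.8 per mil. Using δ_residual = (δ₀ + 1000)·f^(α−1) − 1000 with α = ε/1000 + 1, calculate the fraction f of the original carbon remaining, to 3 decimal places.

0.881

α − 1 = ε/1000 = -0.0220
(δ_res + 1000)/(δ₀ + 1000) = (3.8 + 1000)/(1.0 + 1000) = 1003.8/1001.0 = 1.002797
f = 1.002797^(1/-0.0220) = exp(ln(1.002797)/-0.0220) = exp(0.00279/-0.0220)
f = exp(-0.1270) = 0.8808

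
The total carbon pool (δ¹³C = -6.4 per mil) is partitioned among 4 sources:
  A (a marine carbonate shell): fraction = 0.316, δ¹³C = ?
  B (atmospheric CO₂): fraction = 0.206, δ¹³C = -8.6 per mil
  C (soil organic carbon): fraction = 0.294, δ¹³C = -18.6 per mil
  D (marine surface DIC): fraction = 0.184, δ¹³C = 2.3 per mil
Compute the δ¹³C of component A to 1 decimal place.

Isotope mass balance: δ_bulk = Σ fᵢ·δᵢ.
-6.4 = 0.316×δ_A + 0.206×(-8.6) + 0.294×(-18.6) + 0.184×(2.3)
0.316·δ_A = -6.4 − (-6.817) = 0.417
δ_A = 0.417 / 0.316 = 1.32 per mil

1.3 per mil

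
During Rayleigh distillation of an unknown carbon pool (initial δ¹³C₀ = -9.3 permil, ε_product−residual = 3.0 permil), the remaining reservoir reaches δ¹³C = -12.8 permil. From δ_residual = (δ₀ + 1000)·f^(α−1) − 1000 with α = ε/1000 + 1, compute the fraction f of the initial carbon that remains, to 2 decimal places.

α − 1 = ε/1000 = 0.0030
(δ_res + 1000)/(δ₀ + 1000) = (-12.8 + 1000)/(-9.3 + 1000) = 987.2/990.7 = 0.996467
f = 0.996467^(1/0.0030) = exp(ln(0.996467)/0.0030) = exp(-0.00354/0.0030)
f = exp(-1.1797) = 0.3074

0.31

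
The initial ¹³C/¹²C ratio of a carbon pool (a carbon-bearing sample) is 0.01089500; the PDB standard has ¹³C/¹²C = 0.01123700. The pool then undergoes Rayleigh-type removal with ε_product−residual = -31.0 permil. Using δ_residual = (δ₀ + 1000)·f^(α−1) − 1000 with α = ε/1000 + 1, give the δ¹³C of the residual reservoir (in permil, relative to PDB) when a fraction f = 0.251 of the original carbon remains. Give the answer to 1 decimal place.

12.0 permil

δ₀ = (0.01089500/0.01123700 − 1)×1000 = (0.969565 − 1)×1000 = -30.435 permil
α − 1 = ε/1000 = -0.0310
f^(α−1) = 0.251^(-0.0310) = 1.043783
δ_res = (-30.435 + 1000) × 1.043783 − 1000 = 1012.015 − 1000 = 12.02 permil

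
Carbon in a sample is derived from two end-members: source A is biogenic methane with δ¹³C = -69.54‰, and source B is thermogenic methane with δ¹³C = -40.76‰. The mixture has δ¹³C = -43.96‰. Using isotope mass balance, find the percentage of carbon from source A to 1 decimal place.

11.1%

δ_mix = f_A·δ_A + (1 − f_A)·δ_B  ⇒  f_A = (δ_mix − δ_B)/(δ_A − δ_B)
f_A = (-43.96 − (-40.76)) / (-69.54 − (-40.76))
f_A = -3.20 / -28.78 = 0.1112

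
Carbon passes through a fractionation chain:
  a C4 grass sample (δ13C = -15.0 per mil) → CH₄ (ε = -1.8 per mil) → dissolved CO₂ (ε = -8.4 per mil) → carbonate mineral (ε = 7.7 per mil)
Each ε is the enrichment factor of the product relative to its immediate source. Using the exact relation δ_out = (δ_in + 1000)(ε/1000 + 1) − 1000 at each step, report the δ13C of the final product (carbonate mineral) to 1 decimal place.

-17.5 per mil

step 1: δ = (-15.00 + 1000)·(-1.8/1000 + 1) − 1000 = -16.77 per mil
step 2: δ = (-16.77 + 1000)·(-8.4/1000 + 1) − 1000 = -25.03 per mil
step 3: δ = (-25.03 + 1000)·(7.7/1000 + 1) − 1000 = -17.52 per mil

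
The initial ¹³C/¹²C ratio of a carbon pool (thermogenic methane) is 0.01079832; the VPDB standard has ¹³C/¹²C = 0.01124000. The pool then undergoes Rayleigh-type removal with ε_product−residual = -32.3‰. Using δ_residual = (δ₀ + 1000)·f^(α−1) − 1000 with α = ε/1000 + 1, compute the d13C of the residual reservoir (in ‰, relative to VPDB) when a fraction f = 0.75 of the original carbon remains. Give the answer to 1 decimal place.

-30.3‰

δ₀ = (0.01079832/0.01124000 − 1)×1000 = (0.960705 − 1)×1000 = -39.295‰
α − 1 = ε/1000 = -0.0323
f^(α−1) = 0.75^(-0.0323) = 1.009335
δ_res = (-39.295 + 1000) × 1.009335 − 1000 = 969.673 − 1000 = -30.33‰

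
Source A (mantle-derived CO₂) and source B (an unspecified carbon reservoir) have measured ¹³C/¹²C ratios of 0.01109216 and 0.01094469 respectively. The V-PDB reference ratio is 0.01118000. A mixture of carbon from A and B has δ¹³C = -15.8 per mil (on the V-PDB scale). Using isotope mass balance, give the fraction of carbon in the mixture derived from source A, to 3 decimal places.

δ_A = (0.01109216/0.01118000 − 1)×1000 = (0.992143 − 1)×1000 = -7.857 per mil
δ_B = (0.01094469/0.01118000 − 1)×1000 = (0.978953 − 1)×1000 = -21.047 per mil
f_A = (δ_mix − δ_B)/(δ_A − δ_B) = (-15.8 − (-21.047))/(-7.857 − (-21.047))
f_A = 5.247 / 13.191 = 0.3978

0.398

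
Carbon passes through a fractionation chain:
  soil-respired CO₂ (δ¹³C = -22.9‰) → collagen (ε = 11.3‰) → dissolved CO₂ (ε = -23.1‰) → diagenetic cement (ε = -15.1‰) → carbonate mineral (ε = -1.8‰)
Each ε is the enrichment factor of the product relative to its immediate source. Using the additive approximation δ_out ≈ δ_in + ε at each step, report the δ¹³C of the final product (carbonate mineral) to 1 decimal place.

step 1: δ ≈ -22.9 + (11.3) = -11.6‰
step 2: δ ≈ -11.6 + (-23.1) = -34.7‰
step 3: δ ≈ -34.7 + (-15.1) = -49.8‰
step 4: δ ≈ -49.8 + (-1.8) = -51.6‰

-51.6‰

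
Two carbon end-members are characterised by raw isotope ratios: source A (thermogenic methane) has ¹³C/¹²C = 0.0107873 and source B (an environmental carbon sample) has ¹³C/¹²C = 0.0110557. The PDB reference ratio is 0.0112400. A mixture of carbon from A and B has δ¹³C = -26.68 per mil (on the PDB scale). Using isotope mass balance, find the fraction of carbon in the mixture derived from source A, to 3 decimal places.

0.431

δ_A = (0.0107873/0.0112400 − 1)×1000 = (0.959724 − 1)×1000 = -40.276 per mil
δ_B = (0.0110557/0.0112400 − 1)×1000 = (0.983603 − 1)×1000 = -16.397 per mil
f_A = (δ_mix − δ_B)/(δ_A − δ_B) = (-26.68 − (-16.397))/(-40.276 − (-16.397))
f_A = -10.283 / -23.879 = 0.4306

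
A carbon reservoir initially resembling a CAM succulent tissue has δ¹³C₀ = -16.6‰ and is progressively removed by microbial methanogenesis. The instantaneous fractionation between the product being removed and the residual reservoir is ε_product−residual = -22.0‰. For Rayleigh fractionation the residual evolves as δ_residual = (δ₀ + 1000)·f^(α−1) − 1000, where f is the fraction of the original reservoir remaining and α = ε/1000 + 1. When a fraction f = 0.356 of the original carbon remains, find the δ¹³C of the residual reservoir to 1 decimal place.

6.0‰

Rayleigh residual: δ_res = (δ₀ + 1000)·f^(α−1) − 1000
α = ε/1000 + 1 = 0.97800, so α − 1 = -0.02200
f^(α−1) = 0.356^(-0.02200) = 1.022982
δ_res = (-16.6 + 1000) × 1.022982 − 1000 = 1006.001 − 1000 = 6.00‰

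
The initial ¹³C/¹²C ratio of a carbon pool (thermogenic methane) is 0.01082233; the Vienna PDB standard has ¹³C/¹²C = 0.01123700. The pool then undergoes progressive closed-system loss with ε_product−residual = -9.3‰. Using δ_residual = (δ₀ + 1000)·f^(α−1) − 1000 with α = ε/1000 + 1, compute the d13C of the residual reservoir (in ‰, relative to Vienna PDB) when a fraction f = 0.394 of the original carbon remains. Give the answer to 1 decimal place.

-28.5‰

δ₀ = (0.01082233/0.01123700 − 1)×1000 = (0.963098 − 1)×1000 = -36.902‰
α − 1 = ε/1000 = -0.0093
f^(α−1) = 0.394^(-0.0093) = 1.008700
δ_res = (-36.902 + 1000) × 1.008700 − 1000 = 971.476 − 1000 = -28.52‰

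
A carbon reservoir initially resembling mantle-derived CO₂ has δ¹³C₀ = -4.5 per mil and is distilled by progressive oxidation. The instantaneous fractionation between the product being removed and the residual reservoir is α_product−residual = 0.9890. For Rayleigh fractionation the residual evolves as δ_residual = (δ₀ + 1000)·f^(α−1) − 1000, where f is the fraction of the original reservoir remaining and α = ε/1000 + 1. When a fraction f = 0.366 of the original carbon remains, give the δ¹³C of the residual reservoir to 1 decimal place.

Rayleigh residual: δ_res = (δ₀ + 1000)·f^(α−1) − 1000
α − 1 = -0.01100
f^(α−1) = 0.366^(-0.01100) = 1.011118
δ_res = (-4.5 + 1000) × 1.011118 − 1000 = 1006.568 − 1000 = 6.57 per mil

6.6 per mil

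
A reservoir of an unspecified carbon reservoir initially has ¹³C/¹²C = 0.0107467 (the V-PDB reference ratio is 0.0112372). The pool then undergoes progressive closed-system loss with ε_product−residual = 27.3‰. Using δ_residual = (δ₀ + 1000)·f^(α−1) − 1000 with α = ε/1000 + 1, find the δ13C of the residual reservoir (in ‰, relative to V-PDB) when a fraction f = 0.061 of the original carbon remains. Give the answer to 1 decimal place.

δ₀ = (0.0107467/0.0112372 − 1)×1000 = (0.956350 − 1)×1000 = -43.650‰
α − 1 = ε/1000 = 0.0273
f^(α−1) = 0.061^(0.0273) = 0.926487
δ_res = (-43.650 + 1000) × 0.926487 − 1000 = 886.047 − 1000 = -113.95‰

-114.0‰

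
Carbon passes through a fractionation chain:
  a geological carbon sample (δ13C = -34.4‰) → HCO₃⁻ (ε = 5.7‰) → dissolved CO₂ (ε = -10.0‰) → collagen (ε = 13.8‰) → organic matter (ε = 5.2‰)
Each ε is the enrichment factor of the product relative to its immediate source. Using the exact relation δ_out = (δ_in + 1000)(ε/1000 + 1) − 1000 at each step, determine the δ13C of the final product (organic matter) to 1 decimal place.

step 1: δ = (-34.40 + 1000)·(5.7/1000 + 1) − 1000 = -28.90‰
step 2: δ = (-28.90 + 1000)·(-10.0/1000 + 1) − 1000 = -38.61‰
step 3: δ = (-38.61 + 1000)·(13.8/1000 + 1) − 1000 = -25.34‰
step 4: δ = (-25.34 + 1000)·(5.2/1000 + 1) − 1000 = -20.27‰

-20.3‰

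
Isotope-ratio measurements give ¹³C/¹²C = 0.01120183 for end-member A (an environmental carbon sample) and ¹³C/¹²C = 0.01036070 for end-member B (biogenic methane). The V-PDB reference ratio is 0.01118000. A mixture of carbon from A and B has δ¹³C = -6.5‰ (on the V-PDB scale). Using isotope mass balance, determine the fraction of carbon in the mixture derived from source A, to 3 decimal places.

δ_A = (0.01120183/0.01118000 − 1)×1000 = (1.001953 − 1)×1000 = 1.953‰
δ_B = (0.01036070/0.01118000 − 1)×1000 = (0.926717 − 1)×1000 = -73.283‰
f_A = (δ_mix − δ_B)/(δ_A − δ_B) = (-6.5 − (-73.283))/(1.953 − (-73.283))
f_A = 66.783 / 75.235 = 0.8877

0.888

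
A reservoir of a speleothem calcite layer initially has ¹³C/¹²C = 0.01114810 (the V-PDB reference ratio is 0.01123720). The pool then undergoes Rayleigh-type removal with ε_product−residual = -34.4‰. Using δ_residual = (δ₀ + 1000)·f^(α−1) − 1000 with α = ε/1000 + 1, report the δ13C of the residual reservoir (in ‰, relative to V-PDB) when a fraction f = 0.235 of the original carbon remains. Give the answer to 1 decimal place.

δ₀ = (0.01114810/0.01123720 − 1)×1000 = (0.992071 − 1)×1000 = -7.929‰
α − 1 = ε/1000 = -0.0344
f^(α−1) = 0.235^(-0.0344) = 1.051079
δ_res = (-7.929 + 1000) × 1.051079 − 1000 = 1042.745 − 1000 = 42.74‰

42.7‰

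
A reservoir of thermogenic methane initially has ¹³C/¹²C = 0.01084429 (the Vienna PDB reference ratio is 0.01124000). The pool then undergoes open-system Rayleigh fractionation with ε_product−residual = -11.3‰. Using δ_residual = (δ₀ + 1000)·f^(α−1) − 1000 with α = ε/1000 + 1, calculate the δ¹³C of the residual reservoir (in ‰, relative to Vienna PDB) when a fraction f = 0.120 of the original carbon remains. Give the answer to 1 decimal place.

δ₀ = (0.01084429/0.01124000 − 1)×1000 = (0.964794 − 1)×1000 = -35.206‰
α − 1 = ε/1000 = -0.0113
f^(α−1) = 0.120^(-0.0113) = 1.024248
δ_res = (-35.206 + 1000) × 1.024248 − 1000 = 988.189 − 1000 = -11.81‰

-11.8‰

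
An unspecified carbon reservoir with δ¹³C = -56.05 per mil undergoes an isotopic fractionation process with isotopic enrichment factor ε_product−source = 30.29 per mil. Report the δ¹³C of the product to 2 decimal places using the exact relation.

-27.46 per mil

Exactly, δ_product = (δ_source + 1000)·(ε/1000 + 1) − 1000.
δ_product = (-56.05 + 1000) × (30.29/1000 + 1) − 1000
δ_product = -27.458 per mil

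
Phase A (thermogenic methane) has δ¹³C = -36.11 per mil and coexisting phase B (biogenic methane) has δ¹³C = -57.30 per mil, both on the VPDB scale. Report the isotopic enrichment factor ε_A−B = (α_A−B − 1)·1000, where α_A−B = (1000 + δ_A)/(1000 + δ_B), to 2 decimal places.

α_A−B = (1000 + -36.11) / (1000 + -57.30) = 963.89 / 942.70 = 1.022478
ε_A−B = (1.022478 − 1) × 1000 = 22.478 per mil
(The approximation ε ≈ δ_A − δ_B would give 21.19 per mil.)

22.48 per mil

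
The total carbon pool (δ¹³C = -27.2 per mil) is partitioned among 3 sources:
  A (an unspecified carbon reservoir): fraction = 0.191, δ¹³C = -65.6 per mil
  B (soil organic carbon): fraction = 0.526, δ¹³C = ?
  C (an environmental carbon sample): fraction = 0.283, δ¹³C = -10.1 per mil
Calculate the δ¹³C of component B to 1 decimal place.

-22.5 per mil

Isotope mass balance: δ_bulk = Σ fᵢ·δᵢ.
-27.2 = 0.191×(-65.6) + 0.526×δ_B + 0.283×(-10.1)
0.526·δ_B = -27.2 − (-15.388) = -11.812
δ_B = -11.812 / 0.526 = -22.46 per mil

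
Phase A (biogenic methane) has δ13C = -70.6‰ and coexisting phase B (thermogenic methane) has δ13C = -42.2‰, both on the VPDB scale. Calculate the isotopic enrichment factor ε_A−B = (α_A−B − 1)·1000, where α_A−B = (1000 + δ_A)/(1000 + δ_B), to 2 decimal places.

α_A−B = (1000 + -70.6) / (1000 + -42.2) = 929.4 / 957.8 = 0.970349
ε_A−B = (0.970349 − 1) × 1000 = -29.651‰
(The approximation ε ≈ δ_A − δ_B would give -28.4‰.)

-29.65‰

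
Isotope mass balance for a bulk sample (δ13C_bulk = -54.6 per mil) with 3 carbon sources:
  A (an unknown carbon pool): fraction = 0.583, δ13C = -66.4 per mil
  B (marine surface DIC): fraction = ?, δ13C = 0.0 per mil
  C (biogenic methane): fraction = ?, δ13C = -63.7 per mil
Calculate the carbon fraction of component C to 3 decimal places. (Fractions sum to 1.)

Let f_C and f_B be the unknown fractions; fractions sum to 1 so f_C + f_B = 0.417.
Mass balance: Σ fᵢ·δᵢ = δ_bulk ⇒ f_C·(-63.7) + f_B·(0.0) = -54.6 − (-38.711) = -15.889
Substitute f_B = 0.417 − f_C:
f_C·(-63.7 − 0.0) = -15.889 − 0.417×(0.0) = -15.889
f_C = -15.889 / -63.7 = 0.2494

0.249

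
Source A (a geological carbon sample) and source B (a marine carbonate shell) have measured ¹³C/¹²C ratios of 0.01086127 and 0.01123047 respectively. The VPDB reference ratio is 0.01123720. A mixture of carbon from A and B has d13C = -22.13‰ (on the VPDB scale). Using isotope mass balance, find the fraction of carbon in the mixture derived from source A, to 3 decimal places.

δ_A = (0.01086127/0.01123720 − 1)×1000 = (0.966546 − 1)×1000 = -33.454‰
δ_B = (0.01123047/0.01123720 − 1)×1000 = (0.999401 − 1)×1000 = -0.599‰
f_A = (δ_mix − δ_B)/(δ_A − δ_B) = (-22.13 − (-0.599))/(-33.454 − (-0.599))
f_A = -21.531 / -32.855 = 0.6553

0.655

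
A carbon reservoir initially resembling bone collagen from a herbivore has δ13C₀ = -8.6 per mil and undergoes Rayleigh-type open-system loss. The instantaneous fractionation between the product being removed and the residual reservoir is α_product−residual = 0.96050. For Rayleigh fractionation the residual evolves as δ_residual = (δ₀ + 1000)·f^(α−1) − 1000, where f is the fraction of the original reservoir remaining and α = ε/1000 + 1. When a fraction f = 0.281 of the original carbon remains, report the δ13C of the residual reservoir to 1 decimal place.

42.4 per mil

Rayleigh residual: δ_res = (δ₀ + 1000)·f^(α−1) − 1000
α − 1 = -0.03950
f^(α−1) = 0.281^(-0.03950) = 1.051420
δ_res = (-8.6 + 1000) × 1.051420 − 1000 = 1042.377 − 1000 = 42.38 per mil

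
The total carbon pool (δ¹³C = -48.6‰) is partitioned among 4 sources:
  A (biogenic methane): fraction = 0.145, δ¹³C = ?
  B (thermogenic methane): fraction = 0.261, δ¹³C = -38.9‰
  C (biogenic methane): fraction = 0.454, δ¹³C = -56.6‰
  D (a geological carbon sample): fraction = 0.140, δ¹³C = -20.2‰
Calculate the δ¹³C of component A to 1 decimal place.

Isotope mass balance: δ_bulk = Σ fᵢ·δᵢ.
-48.6 = 0.145×δ_A + 0.261×(-38.9) + 0.454×(-56.6) + 0.140×(-20.2)
0.145·δ_A = -48.6 − (-38.677) = -9.923
δ_A = -9.923 / 0.145 = -68.43‰

-68.4‰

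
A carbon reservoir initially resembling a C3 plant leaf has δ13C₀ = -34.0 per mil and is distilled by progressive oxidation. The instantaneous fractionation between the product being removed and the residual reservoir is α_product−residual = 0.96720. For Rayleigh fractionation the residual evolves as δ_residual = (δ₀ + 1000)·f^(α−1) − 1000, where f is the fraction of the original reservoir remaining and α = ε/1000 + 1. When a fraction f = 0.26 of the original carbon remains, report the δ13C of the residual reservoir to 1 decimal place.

Rayleigh residual: δ_res = (δ₀ + 1000)·f^(α−1) − 1000
α − 1 = -0.03280
f^(α−1) = 0.26^(-0.03280) = 1.045175
δ_res = (-34.0 + 1000) × 1.045175 − 1000 = 1009.639 − 1000 = 9.64 per mil

9.6 per mil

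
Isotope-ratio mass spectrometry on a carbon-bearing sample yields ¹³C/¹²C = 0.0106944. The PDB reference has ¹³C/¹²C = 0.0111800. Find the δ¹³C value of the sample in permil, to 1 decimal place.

-43.4 permil

δ¹³C = (R_sample / R_standard − 1) × 1000
R_sample / R_standard = 0.0106944 / 0.0111800 = 0.956565
δ¹³C = (0.956565 − 1) × 1000 = -43.43 permil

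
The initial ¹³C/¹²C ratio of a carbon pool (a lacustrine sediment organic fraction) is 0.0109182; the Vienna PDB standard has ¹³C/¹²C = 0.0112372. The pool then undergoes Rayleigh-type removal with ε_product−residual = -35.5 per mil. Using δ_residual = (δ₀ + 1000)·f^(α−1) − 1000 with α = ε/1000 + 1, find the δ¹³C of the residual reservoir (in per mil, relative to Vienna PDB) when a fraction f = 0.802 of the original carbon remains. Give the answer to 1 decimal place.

δ₀ = (0.0109182/0.0112372 − 1)×1000 = (0.971612 − 1)×1000 = -28.388 per mil
α − 1 = ε/1000 = -0.0355
f^(α−1) = 0.802^(-0.0355) = 1.007864
δ_res = (-28.388 + 1000) × 1.007864 − 1000 = 979.253 − 1000 = -20.75 per mil

-20.7 per mil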